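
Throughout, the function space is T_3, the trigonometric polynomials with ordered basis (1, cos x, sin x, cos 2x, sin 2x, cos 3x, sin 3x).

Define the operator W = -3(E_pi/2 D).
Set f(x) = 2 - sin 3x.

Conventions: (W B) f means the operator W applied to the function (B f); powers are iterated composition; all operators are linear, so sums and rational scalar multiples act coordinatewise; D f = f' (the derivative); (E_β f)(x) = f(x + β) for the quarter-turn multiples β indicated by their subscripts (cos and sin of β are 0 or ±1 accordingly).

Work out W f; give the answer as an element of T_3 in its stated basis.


g(x) = 9sin 3x

D f = -3cos 3x
E_pi/2 D f = -3sin 3x
(-3(E_pi/2 D)) f = 9sin 3x


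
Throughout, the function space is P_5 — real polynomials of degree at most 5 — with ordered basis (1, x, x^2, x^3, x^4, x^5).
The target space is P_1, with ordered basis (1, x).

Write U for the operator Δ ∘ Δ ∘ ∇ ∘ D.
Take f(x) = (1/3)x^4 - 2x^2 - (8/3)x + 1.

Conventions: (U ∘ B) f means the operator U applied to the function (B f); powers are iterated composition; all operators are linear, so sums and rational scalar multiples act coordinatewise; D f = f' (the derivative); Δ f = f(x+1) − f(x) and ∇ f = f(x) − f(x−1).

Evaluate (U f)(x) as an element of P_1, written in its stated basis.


the result is g(x) = 8

D f = (4/3)x^3 - 4x - 8/3
∇ D f = 4x^2 - 4x - 8/3
Δ (∇ ∘ D) f = 8x
Δ Δ (∇ ∘ D) f = 8


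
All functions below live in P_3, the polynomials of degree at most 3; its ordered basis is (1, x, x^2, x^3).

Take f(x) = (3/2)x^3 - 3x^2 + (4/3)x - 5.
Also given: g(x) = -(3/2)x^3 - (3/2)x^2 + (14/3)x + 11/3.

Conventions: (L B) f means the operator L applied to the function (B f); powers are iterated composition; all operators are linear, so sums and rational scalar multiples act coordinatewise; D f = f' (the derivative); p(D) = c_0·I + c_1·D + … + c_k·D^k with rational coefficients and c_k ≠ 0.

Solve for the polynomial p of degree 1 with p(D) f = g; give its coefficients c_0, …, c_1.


c_0 = -1, c_1 = -1

D^0 f = (3/2)x^3 - 3x^2 + (4/3)x - 5
D^1 f = (9/2)x^2 - 6x + 4/3
matching coefficients of g against c_0 f + c_1 Df + … from the top degree down determines the c_i
solution: c_0 = -1, c_1 = -1


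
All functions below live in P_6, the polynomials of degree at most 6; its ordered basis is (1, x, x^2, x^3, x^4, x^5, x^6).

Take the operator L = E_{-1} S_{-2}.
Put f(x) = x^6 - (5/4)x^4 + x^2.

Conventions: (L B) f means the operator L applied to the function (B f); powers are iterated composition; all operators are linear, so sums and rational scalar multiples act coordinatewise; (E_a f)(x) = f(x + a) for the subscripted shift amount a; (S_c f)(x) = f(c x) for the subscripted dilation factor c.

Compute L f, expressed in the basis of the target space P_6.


S_{-2} f = 64x^6 - 20x^4 + 4x^2
E_{-1} S_{-2} f = 64x^6 - 384x^5 + 940x^4 - 1200x^3 + 844x^2 - 312x + 48

the result is g(x) = 64x^6 - 384x^5 + 940x^4 - 1200x^3 + 844x^2 - 312x + 48


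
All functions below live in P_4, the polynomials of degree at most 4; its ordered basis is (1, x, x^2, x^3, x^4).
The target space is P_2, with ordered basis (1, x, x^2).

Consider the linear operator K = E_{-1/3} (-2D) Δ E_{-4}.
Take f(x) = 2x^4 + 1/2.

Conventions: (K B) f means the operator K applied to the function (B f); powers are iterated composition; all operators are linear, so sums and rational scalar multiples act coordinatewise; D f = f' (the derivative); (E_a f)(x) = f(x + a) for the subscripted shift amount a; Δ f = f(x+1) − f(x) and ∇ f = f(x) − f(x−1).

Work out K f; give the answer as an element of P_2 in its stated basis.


E_{-4} f = 2x^4 - 32x^3 + 192x^2 - 512x + 1025/2
Δ E_{-4} f = 8x^3 - 84x^2 + 296x - 350
D (Δ E_{-4}) f = 24x^2 - 168x + 296
(-2D) (Δ E_{-4}) f = -48x^2 + 336x - 592
E_{-1/3} (-2D) (Δ E_{-4}) f = -48x^2 + 368x - 2128/3

the result is g(x) = -48x^2 + 368x - 2128/3


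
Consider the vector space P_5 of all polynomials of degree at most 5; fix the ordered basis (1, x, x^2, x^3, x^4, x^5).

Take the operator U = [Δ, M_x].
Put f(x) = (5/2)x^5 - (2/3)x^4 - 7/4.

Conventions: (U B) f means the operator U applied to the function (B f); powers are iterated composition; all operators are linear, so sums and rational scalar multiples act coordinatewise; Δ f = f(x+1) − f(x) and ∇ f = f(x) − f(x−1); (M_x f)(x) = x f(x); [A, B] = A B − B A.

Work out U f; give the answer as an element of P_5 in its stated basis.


the image equals g(x) = (5/2)x^5 + (71/6)x^4 + (67/3)x^3 + 21x^2 + (59/6)x + 1/12

M_x f = (5/2)x^6 - (2/3)x^5 - (7/4)x
Δ M_x f = 15x^5 + (205/6)x^4 + (130/3)x^3 + (185/6)x^2 + (35/3)x + 1/12
Δ f = (25/2)x^4 + (67/3)x^3 + 21x^2 + (59/6)x + 11/6
M_x Δ f = (25/2)x^5 + (67/3)x^4 + 21x^3 + (59/6)x^2 + (11/6)x
[Δ, M_x] f = (5/2)x^5 + (71/6)x^4 + (67/3)x^3 + 21x^2 + (59/6)x + 1/12


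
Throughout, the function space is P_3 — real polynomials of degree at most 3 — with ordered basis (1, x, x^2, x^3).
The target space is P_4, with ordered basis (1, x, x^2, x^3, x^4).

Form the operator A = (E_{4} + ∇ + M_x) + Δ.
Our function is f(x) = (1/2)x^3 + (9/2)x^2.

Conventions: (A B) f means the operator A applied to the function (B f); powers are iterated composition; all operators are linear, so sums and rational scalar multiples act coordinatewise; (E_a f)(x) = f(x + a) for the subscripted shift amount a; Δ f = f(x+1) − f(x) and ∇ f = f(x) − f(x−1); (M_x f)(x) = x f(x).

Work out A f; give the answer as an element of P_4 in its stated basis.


the result is g(x) = (1/2)x^4 + 5x^3 + (27/2)x^2 + 78x + 105

E_{4} f = (1/2)x^3 + (21/2)x^2 + 60x + 104
∇ f = (3/2)x^2 + (15/2)x - 4
M_x f = (1/2)x^4 + (9/2)x^3
(E_{4} + ∇ + M_x) f = (1/2)x^4 + 5x^3 + 12x^2 + (135/2)x + 100
Δ f = (3/2)x^2 + (21/2)x + 5
((E_{4} + ∇ + M_x) + Δ) f = (1/2)x^4 + 5x^3 + (27/2)x^2 + 78x + 105


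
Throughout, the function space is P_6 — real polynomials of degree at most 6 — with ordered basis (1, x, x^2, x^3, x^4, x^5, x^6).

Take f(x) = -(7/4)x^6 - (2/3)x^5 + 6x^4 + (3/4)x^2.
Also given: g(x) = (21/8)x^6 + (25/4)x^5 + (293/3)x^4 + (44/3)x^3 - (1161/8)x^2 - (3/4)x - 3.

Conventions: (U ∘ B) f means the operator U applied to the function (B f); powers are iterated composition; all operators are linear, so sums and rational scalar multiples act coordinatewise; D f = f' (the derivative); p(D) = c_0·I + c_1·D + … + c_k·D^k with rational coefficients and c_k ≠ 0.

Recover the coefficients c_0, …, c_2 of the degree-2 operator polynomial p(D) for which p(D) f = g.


c_0 = -3/2, c_1 = -1/2, c_2 = -2

D^0 f = -(7/4)x^6 - (2/3)x^5 + 6x^4 + (3/4)x^2
D^1 f = -(21/2)x^5 - (10/3)x^4 + 24x^3 + (3/2)x
D^2 f = -(105/2)x^4 - (40/3)x^3 + 72x^2 + 3/2
matching coefficients of g against c_0 f + c_1 Df + … from the top degree down determines the c_i
solution: c_0 = -3/2, c_1 = -1/2, c_2 = -2


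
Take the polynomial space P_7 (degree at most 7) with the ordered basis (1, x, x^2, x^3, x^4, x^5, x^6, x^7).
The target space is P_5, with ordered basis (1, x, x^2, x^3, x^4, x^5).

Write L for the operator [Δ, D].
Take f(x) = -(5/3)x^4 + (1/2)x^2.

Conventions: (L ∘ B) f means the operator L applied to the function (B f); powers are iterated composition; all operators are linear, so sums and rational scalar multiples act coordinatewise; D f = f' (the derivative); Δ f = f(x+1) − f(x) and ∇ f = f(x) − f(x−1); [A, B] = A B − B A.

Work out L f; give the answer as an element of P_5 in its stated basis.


D f = -(20/3)x^3 + x
Δ D f = -20x^2 - 20x - 17/3
Δ f = -(20/3)x^3 - 10x^2 - (17/3)x - 7/6
D Δ f = -20x^2 - 20x - 17/3
[Δ, D] f = 0

the image equals g(x) = 0


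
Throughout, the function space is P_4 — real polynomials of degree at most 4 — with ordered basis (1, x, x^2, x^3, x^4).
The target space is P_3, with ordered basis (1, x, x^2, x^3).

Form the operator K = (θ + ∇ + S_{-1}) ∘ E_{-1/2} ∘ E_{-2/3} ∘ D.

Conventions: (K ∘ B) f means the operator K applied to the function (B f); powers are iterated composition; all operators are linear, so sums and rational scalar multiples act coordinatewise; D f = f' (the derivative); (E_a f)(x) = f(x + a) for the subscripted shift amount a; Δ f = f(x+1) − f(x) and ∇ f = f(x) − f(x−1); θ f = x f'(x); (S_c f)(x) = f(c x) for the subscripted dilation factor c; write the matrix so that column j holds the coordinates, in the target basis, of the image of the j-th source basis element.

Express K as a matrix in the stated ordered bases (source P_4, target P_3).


the matrix is [[0, 1, -1/3, -71/12, 1511/54]; [0, 0, 0, 6, -40]; [0, 0, 0, 9, -30]; [0, 0, 0, 0, 8]] (rows listed top to bottom)

image of 1: 0
image of x: 1
image of x^2: -1/3
image of x^3: 9x^2 + 6x - 71/12
image of x^4: 8x^3 - 30x^2 - 40x + 1511/54
each image's coordinates form column j of the matrix


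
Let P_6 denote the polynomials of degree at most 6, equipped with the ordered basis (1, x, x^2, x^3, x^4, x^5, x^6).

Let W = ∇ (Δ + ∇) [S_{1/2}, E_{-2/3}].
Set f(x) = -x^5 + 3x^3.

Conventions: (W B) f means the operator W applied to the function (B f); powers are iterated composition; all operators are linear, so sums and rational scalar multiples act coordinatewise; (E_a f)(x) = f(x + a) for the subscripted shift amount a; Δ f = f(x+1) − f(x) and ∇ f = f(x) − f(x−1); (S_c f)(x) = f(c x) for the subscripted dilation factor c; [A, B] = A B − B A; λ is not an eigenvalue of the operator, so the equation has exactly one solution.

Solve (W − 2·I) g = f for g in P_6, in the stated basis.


write g with unknown coordinates in the stated basis and equate coefficients in (W − 2·I) g = f
solving from the highest basis element down gives g = (1/2)x^5 - (3/2)x^3 - (5/8)x^2 + (15/8)x - 203/216
check: W g = -(5/4)x^2 + (15/4)x - 203/108
so W g − 2·g = -x^5 + 3x^3 = f ✓

the result is g(x) = (1/2)x^5 - (3/2)x^3 - (5/8)x^2 + (15/8)x - 203/216


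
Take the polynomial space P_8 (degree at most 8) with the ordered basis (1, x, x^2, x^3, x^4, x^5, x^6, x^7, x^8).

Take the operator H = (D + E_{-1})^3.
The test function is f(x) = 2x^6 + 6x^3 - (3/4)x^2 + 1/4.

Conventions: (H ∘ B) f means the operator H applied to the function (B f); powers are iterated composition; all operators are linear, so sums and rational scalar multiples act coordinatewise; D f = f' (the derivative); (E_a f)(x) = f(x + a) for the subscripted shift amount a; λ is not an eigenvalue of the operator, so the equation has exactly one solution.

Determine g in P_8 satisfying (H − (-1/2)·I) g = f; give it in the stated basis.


the result is g(x) = (4/3)x^6 - 40x^4 + (172/3)x^3 + (399/2)x^2 - 328x + 359/6

write g with unknown coordinates in the stated basis and equate coefficients in (H − (-1/2)·I) g = f
solving from the highest basis element down gives g = (4/3)x^6 - 40x^4 + (172/3)x^3 + (399/2)x^2 - 328x + 359/6
check: H g = (4/3)x^6 + 20x^4 - (68/3)x^3 - (201/2)x^2 + 164x - 89/3
so H g − (-1/2)·g = 2x^6 + 6x^3 - (3/4)x^2 + 1/4 = f ✓


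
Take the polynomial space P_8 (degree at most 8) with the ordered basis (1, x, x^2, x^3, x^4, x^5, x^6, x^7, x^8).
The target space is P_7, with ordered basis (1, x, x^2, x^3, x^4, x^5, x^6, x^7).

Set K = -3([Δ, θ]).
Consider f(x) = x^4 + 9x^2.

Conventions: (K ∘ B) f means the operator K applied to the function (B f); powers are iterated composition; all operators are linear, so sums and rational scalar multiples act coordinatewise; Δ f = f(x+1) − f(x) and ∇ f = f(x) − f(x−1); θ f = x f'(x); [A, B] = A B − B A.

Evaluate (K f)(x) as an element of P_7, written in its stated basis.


the result is g(x) = -12x^3 - 36x^2 - 90x - 66

θ f = 4x^4 + 18x^2
Δ θ f = 16x^3 + 24x^2 + 52x + 22
Δ f = 4x^3 + 6x^2 + 22x + 10
θ Δ f = 12x^3 + 12x^2 + 22x
[Δ, θ] f = 4x^3 + 12x^2 + 30x + 22
(-3([Δ, θ])) f = -12x^3 - 36x^2 - 90x - 66


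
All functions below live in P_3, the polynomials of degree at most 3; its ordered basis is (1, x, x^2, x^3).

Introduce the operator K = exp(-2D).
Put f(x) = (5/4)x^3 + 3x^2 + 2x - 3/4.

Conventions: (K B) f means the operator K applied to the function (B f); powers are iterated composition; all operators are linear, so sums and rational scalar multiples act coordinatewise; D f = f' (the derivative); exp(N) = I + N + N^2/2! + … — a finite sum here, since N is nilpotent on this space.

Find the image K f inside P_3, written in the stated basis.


the image equals g(x) = (5/4)x^3 - (9/2)x^2 + 5x - 11/4

order-1 term: -(15/2)x^2 - 12x - 4
order-2 term: 15x + 12
order-3 term: -10
the series for exp(-2D) f terminates at order 3
exp(-2D) f = (5/4)x^3 - (9/2)x^2 + 5x - 11/4


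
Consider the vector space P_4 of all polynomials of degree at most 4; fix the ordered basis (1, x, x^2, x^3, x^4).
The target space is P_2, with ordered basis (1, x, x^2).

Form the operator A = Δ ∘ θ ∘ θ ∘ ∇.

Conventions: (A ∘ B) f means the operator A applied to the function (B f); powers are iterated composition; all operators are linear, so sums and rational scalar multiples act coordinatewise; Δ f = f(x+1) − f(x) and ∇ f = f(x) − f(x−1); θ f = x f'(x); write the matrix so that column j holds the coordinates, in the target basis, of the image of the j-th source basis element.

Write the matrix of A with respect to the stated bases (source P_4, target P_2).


the matrix is [[0, 0, 2, 9, 16]; [0, 0, 0, 24, 60]; [0, 0, 0, 0, 108]] (rows listed top to bottom)

image of 1: 0
image of x: 0
image of x^2: 2
image of x^3: 24x + 9
image of x^4: 108x^2 + 60x + 16
each image's coordinates form column j of the matrix


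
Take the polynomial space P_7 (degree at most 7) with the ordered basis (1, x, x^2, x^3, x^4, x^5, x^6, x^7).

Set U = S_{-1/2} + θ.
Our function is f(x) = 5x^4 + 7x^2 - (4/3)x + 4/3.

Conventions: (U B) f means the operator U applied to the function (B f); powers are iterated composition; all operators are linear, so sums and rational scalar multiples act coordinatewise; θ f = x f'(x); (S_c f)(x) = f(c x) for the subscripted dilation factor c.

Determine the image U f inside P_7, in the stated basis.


S_{-1/2} f = (5/16)x^4 + (7/4)x^2 + (2/3)x + 4/3
θ f = 20x^4 + 14x^2 - (4/3)x
(S_{-1/2} + θ) f = (325/16)x^4 + (63/4)x^2 - (2/3)x + 4/3

g(x) = (325/16)x^4 + (63/4)x^2 - (2/3)x + 4/3


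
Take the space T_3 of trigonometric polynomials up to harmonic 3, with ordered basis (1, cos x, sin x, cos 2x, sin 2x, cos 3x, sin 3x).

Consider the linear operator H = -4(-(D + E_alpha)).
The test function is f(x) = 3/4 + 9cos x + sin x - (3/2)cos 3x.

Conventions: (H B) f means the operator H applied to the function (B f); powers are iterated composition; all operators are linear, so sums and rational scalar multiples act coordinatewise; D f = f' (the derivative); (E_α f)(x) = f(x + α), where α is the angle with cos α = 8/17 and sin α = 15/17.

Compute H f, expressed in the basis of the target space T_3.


g(x) = 3 + (416/17)cos x - (1120/17)sin x + (29328/4913)cos 3x + (85464/4913)sin 3x

D f = cos x - 9sin x + (9/2)sin 3x
E_alpha f = 3/4 + (87/17)cos x - (127/17)sin x + (7332/4913)cos 3x - (1485/9826)sin 3x
(D + E_alpha) f = 3/4 + (104/17)cos x - (280/17)sin x + (7332/4913)cos 3x + (21366/4913)sin 3x
(-(D + E_alpha)) f = -3/4 - (104/17)cos x + (280/17)sin x - (7332/4913)cos 3x - (21366/4913)sin 3x
(-4(-(D + E_alpha))) f = 3 + (416/17)cos x - (1120/17)sin x + (29328/4913)cos 3x + (85464/4913)sin 3x


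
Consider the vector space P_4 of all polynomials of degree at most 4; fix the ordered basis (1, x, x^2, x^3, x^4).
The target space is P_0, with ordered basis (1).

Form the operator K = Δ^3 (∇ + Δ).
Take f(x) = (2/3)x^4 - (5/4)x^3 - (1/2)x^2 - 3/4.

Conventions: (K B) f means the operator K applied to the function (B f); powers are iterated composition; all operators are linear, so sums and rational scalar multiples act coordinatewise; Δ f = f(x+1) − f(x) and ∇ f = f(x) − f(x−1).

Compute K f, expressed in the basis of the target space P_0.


the image equals g(x) = 32

∇ f = (8/3)x^3 - (31/4)x^2 + (65/12)x - 17/12
Δ f = (8/3)x^3 + (1/4)x^2 - (25/12)x - 13/12
(∇ + Δ) f = (16/3)x^3 - (15/2)x^2 + (10/3)x - 5/2
Δ (∇ + Δ) f = 16x^2 + x + 7/6
Δ Δ (∇ + Δ) f = 32x + 17
Δ Δ Δ (∇ + Δ) f = 32


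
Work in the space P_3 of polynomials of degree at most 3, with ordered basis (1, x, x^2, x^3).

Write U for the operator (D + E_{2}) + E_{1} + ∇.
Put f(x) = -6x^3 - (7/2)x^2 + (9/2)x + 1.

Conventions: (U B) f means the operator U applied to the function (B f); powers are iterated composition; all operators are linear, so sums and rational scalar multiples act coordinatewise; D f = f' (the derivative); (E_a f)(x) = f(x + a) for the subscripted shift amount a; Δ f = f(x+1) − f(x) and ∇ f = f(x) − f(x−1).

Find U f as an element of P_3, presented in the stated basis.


D f = -18x^2 - 7x + 9/2
E_{2} f = -6x^3 - (79/2)x^2 - (163/2)x - 52
(D + E_{2}) f = -6x^3 - (115/2)x^2 - (177/2)x - 95/2
E_{1} f = -6x^3 - (43/2)x^2 - (41/2)x - 4
∇ f = -18x^2 + 11x + 2
((D + E_{2}) + E_{1} + ∇) f = -12x^3 - 97x^2 - 98x - 99/2

the result is g(x) = -12x^3 - 97x^2 - 98x - 99/2


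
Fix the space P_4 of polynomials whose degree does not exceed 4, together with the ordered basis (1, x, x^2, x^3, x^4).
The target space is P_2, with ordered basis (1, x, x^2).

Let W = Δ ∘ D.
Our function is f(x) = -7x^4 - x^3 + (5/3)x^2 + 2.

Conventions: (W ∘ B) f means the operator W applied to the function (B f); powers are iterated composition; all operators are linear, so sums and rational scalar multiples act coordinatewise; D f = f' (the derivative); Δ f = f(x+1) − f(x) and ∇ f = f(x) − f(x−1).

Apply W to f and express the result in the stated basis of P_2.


D f = -28x^3 - 3x^2 + (10/3)x
Δ D f = -84x^2 - 90x - 83/3

the image equals g(x) = -84x^2 - 90x - 83/3


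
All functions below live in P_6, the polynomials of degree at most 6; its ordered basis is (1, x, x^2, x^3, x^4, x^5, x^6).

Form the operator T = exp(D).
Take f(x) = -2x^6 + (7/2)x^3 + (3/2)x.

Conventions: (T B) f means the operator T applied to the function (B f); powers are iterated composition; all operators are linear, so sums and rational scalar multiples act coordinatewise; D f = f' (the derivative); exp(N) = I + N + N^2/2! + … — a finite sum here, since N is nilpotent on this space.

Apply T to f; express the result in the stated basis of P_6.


the image equals g(x) = -2x^6 - 12x^5 - 30x^4 - (73/2)x^3 - (39/2)x^2 + 3

order-1 term: -12x^5 + (21/2)x^2 + 3/2
order-2 term: -30x^4 + (21/2)x
order-3 term: -40x^3 + 7/2
order-4 term: -30x^2
order-5 term: -12x
order-6 term: -2
the series for exp(D) f terminates at order 6
exp(D) f = -2x^6 - 12x^5 - 30x^4 - (73/2)x^3 - (39/2)x^2 + 3


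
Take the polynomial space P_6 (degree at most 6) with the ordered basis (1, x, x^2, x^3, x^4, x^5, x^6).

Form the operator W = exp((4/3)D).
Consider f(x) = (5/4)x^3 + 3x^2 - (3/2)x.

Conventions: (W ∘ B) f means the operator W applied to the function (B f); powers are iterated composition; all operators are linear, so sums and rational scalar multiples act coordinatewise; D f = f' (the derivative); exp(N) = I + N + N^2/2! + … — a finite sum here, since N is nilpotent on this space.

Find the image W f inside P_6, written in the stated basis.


g(x) = (5/4)x^3 + 8x^2 + (79/6)x + 170/27

order-1 term: 5x^2 + 8x - 2
order-2 term: (20/3)x + 16/3
order-3 term: 80/27
the series for exp((4/3)D) f terminates at order 3
exp((4/3)D) f = (5/4)x^3 + 8x^2 + (79/6)x + 170/27


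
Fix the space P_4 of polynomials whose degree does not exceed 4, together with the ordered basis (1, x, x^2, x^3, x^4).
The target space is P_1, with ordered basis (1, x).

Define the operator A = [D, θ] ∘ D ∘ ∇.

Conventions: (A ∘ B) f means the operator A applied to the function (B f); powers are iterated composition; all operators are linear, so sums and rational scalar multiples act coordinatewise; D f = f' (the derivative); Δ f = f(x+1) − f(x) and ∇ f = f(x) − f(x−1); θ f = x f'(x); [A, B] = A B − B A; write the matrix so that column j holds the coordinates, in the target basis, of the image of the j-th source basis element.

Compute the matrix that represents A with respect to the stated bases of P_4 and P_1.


the matrix is [[0, 0, 0, 6, -12]; [0, 0, 0, 0, 24]] (rows listed top to bottom)

image of 1: 0
image of x: 0
image of x^2: 0
image of x^3: 6
image of x^4: 24x - 12
each image's coordinates form column j of the matrix


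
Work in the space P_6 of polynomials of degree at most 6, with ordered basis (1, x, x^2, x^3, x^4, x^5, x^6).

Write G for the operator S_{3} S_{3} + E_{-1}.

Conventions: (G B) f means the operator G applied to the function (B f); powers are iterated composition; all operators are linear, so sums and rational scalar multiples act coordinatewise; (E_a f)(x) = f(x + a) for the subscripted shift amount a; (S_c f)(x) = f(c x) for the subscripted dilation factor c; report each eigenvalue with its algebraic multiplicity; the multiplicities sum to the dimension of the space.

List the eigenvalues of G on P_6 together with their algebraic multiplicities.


λ = 2 (multiplicity 1), λ = 10 (multiplicity 1), λ = 82 (multiplicity 1), λ = 730 (multiplicity 1), λ = 6562 (multiplicity 1), λ = 59050 (multiplicity 1), λ = 531442 (multiplicity 1)

image of 1: 2
image of x: 10x - 1
image of x^2: 82x^2 - 2x + 1
image of x^3: 730x^3 - 3x^2 + 3x - 1
image of x^4: 6562x^4 - 4x^3 + 6x^2 - 4x + 1
image of x^5: 59050x^5 - 5x^4 + 10x^3 - 10x^2 + 5x - 1
image of x^6: 531442x^6 - 6x^5 + 15x^4 - 20x^3 + 15x^2 - 6x + 1
the matrix is upper triangular; its diagonal is (2, 10, 82, 730, 6562, 59050, 531442)
for a triangular matrix the eigenvalues are the diagonal entries, with algebraic multiplicity their repetition count


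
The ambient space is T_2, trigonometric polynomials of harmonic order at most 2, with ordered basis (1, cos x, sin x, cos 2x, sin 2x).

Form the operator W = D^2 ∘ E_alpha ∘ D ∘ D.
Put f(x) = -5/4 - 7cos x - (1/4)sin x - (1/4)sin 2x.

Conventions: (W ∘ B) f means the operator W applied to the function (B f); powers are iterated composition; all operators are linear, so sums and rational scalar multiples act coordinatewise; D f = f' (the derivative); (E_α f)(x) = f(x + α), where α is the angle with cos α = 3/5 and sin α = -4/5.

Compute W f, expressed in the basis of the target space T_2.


D f = -(1/4)cos x + 7sin x - (1/2)cos 2x
D D f = 7cos x + (1/4)sin x + sin 2x
E_alpha D D f = 4cos x + (23/4)sin x - (24/25)cos 2x - (7/25)sin 2x
D (E_alpha ∘ D ∘ D) f = (23/4)cos x - 4sin x - (14/25)cos 2x + (48/25)sin 2x
D D (E_alpha ∘ D ∘ D) f = -4cos x - (23/4)sin x + (96/25)cos 2x + (28/25)sin 2x

g(x) = -4cos x - (23/4)sin x + (96/25)cos 2x + (28/25)sin 2x


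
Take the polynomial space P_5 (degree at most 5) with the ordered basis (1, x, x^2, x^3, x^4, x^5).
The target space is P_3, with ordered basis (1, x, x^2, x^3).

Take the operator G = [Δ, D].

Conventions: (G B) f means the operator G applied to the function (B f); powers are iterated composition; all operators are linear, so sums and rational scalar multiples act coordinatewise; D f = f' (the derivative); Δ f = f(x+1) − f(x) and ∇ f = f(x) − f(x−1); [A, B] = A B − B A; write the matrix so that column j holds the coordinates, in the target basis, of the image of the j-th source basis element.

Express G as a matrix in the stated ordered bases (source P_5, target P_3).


image of 1: 0
image of x: 0
image of x^2: 0
image of x^3: 0
image of x^4: 0
image of x^5: 0
each image's coordinates form column j of the matrix

the matrix is [[0, 0, 0, 0, 0, 0]; [0, 0, 0, 0, 0, 0]; [0, 0, 0, 0, 0, 0]; [0, 0, 0, 0, 0, 0]] (rows listed top to bottom)


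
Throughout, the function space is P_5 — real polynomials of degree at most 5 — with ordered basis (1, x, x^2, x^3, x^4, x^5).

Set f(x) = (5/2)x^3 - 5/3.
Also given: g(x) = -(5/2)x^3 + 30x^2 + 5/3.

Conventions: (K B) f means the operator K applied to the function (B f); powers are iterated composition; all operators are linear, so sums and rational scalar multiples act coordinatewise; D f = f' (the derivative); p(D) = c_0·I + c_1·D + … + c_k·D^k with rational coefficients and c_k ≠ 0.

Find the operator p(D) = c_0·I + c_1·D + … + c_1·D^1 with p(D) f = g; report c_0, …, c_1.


p(D) = -I + 4·D, i.e. c_0 = -1, c_1 = 4

D^0 f = (5/2)x^3 - 5/3
D^1 f = (15/2)x^2
matching coefficients of g against c_0 f + c_1 Df + … from the top degree down determines the c_i
solution: c_0 = -1, c_1 = 4


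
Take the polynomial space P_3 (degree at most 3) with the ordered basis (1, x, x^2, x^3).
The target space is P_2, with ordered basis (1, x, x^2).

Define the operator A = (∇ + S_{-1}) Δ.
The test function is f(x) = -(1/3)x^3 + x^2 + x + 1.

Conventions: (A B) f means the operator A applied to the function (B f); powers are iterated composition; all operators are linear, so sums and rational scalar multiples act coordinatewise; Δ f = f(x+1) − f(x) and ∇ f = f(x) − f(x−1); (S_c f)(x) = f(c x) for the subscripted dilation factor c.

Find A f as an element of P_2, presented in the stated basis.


the result is g(x) = -x^2 - 3x + 11/3

Δ f = -x^2 + x + 5/3
∇ Δ f = -2x + 2
S_{-1} Δ f = -x^2 - x + 5/3
(∇ + S_{-1}) Δ f = -x^2 - 3x + 11/3


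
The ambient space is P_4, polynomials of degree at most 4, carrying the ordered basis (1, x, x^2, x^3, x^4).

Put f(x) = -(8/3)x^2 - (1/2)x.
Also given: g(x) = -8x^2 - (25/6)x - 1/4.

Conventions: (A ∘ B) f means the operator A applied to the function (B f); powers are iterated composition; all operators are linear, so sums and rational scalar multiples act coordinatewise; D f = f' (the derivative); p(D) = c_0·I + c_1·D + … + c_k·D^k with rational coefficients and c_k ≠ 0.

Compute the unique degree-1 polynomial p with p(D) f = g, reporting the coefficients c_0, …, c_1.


D^0 f = -(8/3)x^2 - (1/2)x
D^1 f = -(16/3)x - 1/2
matching coefficients of g against c_0 f + c_1 Df + … from the top degree down determines the c_i
solution: c_0 = 3, c_1 = 1/2

c_0 = 3, c_1 = 1/2


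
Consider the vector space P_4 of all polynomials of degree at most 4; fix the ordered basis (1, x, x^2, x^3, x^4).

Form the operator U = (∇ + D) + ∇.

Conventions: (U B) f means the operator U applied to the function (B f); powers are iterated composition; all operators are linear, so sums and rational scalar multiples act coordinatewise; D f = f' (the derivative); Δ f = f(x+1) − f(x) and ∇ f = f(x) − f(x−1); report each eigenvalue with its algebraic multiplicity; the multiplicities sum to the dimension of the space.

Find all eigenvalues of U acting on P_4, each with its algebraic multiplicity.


λ = 0 (multiplicity 5)

image of 1: 0
image of x: 3
image of x^2: 6x - 2
image of x^3: 9x^2 - 6x + 2
image of x^4: 12x^3 - 12x^2 + 8x - 2
the matrix is upper triangular; its diagonal is (0, 0, 0, 0, 0)
for a triangular matrix the eigenvalues are the diagonal entries, with algebraic multiplicity their repetition count


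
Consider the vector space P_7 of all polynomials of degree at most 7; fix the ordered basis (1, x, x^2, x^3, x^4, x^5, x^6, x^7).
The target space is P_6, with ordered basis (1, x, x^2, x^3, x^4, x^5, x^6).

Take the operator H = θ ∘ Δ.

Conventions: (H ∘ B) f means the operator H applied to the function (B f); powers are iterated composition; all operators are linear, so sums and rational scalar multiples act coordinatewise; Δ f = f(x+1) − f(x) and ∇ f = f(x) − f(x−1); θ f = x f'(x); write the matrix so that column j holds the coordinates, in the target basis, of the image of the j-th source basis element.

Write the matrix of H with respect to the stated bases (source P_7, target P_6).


the matrix is [[0, 0, 0, 0, 0, 0, 0, 0]; [0, 0, 2, 3, 4, 5, 6, 7]; [0, 0, 0, 6, 12, 20, 30, 42]; [0, 0, 0, 0, 12, 30, 60, 105]; [0, 0, 0, 0, 0, 20, 60, 140]; [0, 0, 0, 0, 0, 0, 30, 105]; [0, 0, 0, 0, 0, 0, 0, 42]] (rows listed top to bottom)

image of 1: 0
image of x: 0
image of x^2: 2x
image of x^3: 6x^2 + 3x
image of x^4: 12x^3 + 12x^2 + 4x
image of x^5: 20x^4 + 30x^3 + 20x^2 + 5x
image of x^6: 30x^5 + 60x^4 + 60x^3 + 30x^2 + 6x
image of x^7: 42x^6 + 105x^5 + 140x^4 + 105x^3 + 42x^2 + 7x
each image's coordinates form column j of the matrix


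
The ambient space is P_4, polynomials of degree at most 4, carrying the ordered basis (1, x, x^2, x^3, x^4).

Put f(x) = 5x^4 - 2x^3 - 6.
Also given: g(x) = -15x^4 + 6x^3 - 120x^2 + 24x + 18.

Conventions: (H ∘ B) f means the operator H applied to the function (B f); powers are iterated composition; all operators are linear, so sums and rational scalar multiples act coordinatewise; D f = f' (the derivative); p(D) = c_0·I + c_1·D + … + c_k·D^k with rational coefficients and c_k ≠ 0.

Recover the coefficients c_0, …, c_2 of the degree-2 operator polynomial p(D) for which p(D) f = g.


c_0 = -3, c_1 = 0, c_2 = -2

D^0 f = 5x^4 - 2x^3 - 6
D^1 f = 20x^3 - 6x^2
D^2 f = 60x^2 - 12x
matching coefficients of g against c_0 f + c_1 Df + … from the top degree down determines the c_i
solution: c_0 = -3, c_1 = 0, c_2 = -2


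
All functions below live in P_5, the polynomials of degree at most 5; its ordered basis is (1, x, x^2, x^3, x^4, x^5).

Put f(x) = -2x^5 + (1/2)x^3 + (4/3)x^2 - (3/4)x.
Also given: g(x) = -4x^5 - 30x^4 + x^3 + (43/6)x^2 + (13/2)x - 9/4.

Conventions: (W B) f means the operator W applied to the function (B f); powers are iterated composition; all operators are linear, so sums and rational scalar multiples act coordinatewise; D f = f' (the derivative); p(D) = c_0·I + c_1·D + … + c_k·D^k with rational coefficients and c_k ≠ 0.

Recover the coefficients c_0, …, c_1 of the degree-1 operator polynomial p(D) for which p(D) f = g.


D^0 f = -2x^5 + (1/2)x^3 + (4/3)x^2 - (3/4)x
D^1 f = -10x^4 + (3/2)x^2 + (8/3)x - 3/4
matching coefficients of g against c_0 f + c_1 Df + … from the top degree down determines the c_i
solution: c_0 = 2, c_1 = 3

p(D) = 2·I + 3·D, i.e. c_0 = 2, c_1 = 3


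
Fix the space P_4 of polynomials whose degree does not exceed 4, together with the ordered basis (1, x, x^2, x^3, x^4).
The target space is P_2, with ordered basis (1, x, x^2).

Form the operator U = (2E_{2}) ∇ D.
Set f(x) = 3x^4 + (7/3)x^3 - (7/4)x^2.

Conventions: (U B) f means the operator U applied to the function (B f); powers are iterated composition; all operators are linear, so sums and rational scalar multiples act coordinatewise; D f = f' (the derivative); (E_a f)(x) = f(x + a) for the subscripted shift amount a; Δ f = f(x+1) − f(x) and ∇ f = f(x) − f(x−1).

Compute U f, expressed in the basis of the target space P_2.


the image equals g(x) = 72x^2 + 244x + 203

D f = 12x^3 + 7x^2 - (7/2)x
∇ D f = 36x^2 - 22x + 3/2
E_{2} ∇ D f = 36x^2 + 122x + 203/2
(2E_{2}) ∇ D f = 72x^2 + 244x + 203


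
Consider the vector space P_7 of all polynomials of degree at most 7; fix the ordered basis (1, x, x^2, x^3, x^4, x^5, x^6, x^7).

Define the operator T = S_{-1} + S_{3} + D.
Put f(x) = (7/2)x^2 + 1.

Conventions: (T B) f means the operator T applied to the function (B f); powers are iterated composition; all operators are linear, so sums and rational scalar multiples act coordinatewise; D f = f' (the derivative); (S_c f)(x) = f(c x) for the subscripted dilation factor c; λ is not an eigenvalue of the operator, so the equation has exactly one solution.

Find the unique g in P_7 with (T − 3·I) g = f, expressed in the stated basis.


write g with unknown coordinates in the stated basis and equate coefficients in (T − 3·I) g = f
solving from the highest basis element down gives g = (1/2)x^2 + x
check: T g = 5x^2 + 3x + 1
so T g − 3·g = (7/2)x^2 + 1 = f ✓

the result is g(x) = (1/2)x^2 + x


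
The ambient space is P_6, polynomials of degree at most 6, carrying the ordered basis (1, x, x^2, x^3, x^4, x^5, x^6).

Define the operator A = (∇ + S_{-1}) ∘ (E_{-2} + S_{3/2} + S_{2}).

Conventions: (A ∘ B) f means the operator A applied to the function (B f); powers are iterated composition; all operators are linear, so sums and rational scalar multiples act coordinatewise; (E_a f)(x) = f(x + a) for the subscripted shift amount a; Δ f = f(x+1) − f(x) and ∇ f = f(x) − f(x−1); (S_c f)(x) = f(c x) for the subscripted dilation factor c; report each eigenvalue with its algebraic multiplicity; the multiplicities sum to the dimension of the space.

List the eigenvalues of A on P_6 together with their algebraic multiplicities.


λ = -1299/32 (multiplicity 1), λ = -99/8 (multiplicity 1), λ = -9/2 (multiplicity 1), λ = 3 (multiplicity 1), λ = 29/4 (multiplicity 1), λ = 353/16 (multiplicity 1), λ = 4889/64 (multiplicity 1)

image of 1: 3
image of x: -(9/2)x + 5/2
image of x^2: (29/4)x^2 + (37/2)x - 29/4
image of x^3: -(99/8)x^3 + (249/8)x^2 - (489/8)x + 179/8
image of x^4: (353/16)x^4 + (385/4)x^3 - (1059/8)x^2 + (769/4)x - 1121/16
image of x^5: -(1299/32)x^5 + (6175/32)x^4 - (7775/16)x^3 + (8095/16)x^2 - (19295/32)x + 6995/32
image of x^6: (4889/64)x^6 + (15051/32)x^5 - (73335/64)x^4 + (32765/16)x^3 - (119415/64)x^2 + (61131/32)x - 43289/64
the matrix is upper triangular; its diagonal is (3, -9/2, 29/4, -99/8, 353/16, -1299/32, 4889/64)
for a triangular matrix the eigenvalues are the diagonal entries, with algebraic multiplicity their repetition count


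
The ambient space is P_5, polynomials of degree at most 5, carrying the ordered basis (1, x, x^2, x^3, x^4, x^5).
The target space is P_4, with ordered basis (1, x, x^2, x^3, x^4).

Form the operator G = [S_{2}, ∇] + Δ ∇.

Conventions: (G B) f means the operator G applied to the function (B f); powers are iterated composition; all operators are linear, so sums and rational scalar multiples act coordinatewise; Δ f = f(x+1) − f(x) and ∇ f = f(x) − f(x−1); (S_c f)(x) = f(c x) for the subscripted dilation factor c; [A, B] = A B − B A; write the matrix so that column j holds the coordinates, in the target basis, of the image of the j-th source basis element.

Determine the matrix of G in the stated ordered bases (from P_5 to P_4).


image of 1: 0
image of x: -1
image of x^2: -4x + 5
image of x^3: -12x^2 + 24x - 7
image of x^4: -32x^3 + 84x^2 - 56x + 17
image of x^5: -80x^4 + 260x^3 - 280x^2 + 160x - 31
each image's coordinates form column j of the matrix

the matrix is [[0, -1, 5, -7, 17, -31]; [0, 0, -4, 24, -56, 160]; [0, 0, 0, -12, 84, -280]; [0, 0, 0, 0, -32, 260]; [0, 0, 0, 0, 0, -80]] (rows listed top to bottom)


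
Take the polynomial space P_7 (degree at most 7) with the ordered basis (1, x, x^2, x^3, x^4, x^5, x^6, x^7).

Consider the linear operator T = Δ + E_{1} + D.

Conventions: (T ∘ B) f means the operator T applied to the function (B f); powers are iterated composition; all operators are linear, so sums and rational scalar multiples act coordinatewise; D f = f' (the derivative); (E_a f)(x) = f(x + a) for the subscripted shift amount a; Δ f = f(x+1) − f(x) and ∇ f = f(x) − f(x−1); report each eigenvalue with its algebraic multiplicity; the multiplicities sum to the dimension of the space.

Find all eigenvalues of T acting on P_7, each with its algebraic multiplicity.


image of 1: 1
image of x: x + 3
image of x^2: x^2 + 6x + 2
image of x^3: x^3 + 9x^2 + 6x + 2
image of x^4: x^4 + 12x^3 + 12x^2 + 8x + 2
image of x^5: x^5 + 15x^4 + 20x^3 + 20x^2 + 10x + 2
image of x^6: x^6 + 18x^5 + 30x^4 + 40x^3 + 30x^2 + 12x + 2
image of x^7: x^7 + 21x^6 + 42x^5 + 70x^4 + 70x^3 + 42x^2 + 14x + 2
the matrix is upper triangular; its diagonal is (1, 1, 1, 1, 1, 1, 1, 1)
for a triangular matrix the eigenvalues are the diagonal entries, with algebraic multiplicity their repetition count

λ = 1 (multiplicity 8)


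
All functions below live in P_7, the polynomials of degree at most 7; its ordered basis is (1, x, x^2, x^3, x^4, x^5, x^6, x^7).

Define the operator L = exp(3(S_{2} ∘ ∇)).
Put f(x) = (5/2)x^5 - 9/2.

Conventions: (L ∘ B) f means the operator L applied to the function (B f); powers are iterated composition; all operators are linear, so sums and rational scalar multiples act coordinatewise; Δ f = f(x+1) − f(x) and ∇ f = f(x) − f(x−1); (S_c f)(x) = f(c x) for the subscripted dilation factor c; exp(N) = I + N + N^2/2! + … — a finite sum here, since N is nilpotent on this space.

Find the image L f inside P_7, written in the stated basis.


order-1 term: 600x^4 - 600x^3 + 300x^2 - 75x + 15/2
order-2 term: 28800x^3 - 32400x^2 + 14400x - 4725/2
order-3 term: 345600x^2 - 302400x + 75600
order-4 term: 1036800x - 486000
order-5 term: 622080
the series for exp(3(S_{2} ∘ ∇)) f terminates at order 5
exp(3(S_{2} ∘ ∇)) f = (5/2)x^5 + 600x^4 + 28200x^3 + 313500x^2 + 748725x + 418641/2

g(x) = (5/2)x^5 + 600x^4 + 28200x^3 + 313500x^2 + 748725x + 418641/2


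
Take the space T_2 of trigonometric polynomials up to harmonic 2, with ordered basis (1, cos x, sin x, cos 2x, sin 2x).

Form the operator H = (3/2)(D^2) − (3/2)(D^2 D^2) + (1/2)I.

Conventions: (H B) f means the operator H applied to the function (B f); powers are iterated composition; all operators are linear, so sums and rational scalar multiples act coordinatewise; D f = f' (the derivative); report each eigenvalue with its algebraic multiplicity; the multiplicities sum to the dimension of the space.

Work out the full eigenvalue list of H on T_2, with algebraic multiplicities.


λ = -59/2 (multiplicity 2), λ = -5/2 (multiplicity 2), λ = 1/2 (multiplicity 1)

image of 1: 1/2
image of cos x: -(5/2)cos x
image of sin x: -(5/2)sin x
image of cos 2x: -(59/2)cos 2x
image of sin 2x: -(59/2)sin 2x
the matrix is diagonal; its diagonal is (1/2, -5/2, -5/2, -59/2, -59/2)
for a triangular matrix the eigenvalues are the diagonal entries, with algebraic multiplicity their repetition count


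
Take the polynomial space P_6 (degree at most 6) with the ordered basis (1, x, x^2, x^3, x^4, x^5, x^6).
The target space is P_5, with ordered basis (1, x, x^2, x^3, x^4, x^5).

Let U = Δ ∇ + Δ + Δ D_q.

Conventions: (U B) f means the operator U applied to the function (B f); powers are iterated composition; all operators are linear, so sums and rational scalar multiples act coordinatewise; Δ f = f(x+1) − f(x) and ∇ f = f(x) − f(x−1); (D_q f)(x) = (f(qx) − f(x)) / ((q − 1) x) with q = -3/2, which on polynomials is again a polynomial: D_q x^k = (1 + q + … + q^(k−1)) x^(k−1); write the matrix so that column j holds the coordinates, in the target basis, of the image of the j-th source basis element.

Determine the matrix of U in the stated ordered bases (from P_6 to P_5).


image of 1: 0
image of x: 1
image of x^2: 2x + 5/2
image of x^3: 3x^2 + (25/2)x + 11/4
image of x^4: 4x^3 + (105/8)x^2 - (7/8)x + 11/8
image of x^5: 5x^4 + (175/4)x^3 + (245/8)x^2 + (115/4)x + 71/16
image of x^6: 6x^5 + (775/32)x^4 - (345/16)x^3 + (55/16)x^2 - (473/32)x - 37/32
each image's coordinates form column j of the matrix

the matrix is [[0, 1, 5/2, 11/4, 11/8, 71/16, -37/32]; [0, 0, 2, 25/2, -7/8, 115/4, -473/32]; [0, 0, 0, 3, 105/8, 245/8, 55/16]; [0, 0, 0, 0, 4, 175/4, -345/16]; [0, 0, 0, 0, 0, 5, 775/32]; [0, 0, 0, 0, 0, 0, 6]] (rows listed top to bottom)


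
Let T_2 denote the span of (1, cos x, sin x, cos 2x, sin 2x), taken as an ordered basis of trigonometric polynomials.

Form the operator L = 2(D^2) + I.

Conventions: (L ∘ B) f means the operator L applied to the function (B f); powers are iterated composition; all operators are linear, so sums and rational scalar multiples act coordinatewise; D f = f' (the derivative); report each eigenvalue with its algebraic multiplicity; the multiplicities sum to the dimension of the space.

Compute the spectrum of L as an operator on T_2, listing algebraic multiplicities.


λ = -7 (multiplicity 2), λ = -1 (multiplicity 2), λ = 1 (multiplicity 1)

image of 1: 1
image of cos x: -cos x
image of sin x: -sin x
image of cos 2x: -7cos 2x
image of sin 2x: -7sin 2x
the matrix is diagonal; its diagonal is (1, -1, -1, -7, -7)
for a triangular matrix the eigenvalues are the diagonal entries, with algebraic multiplicity their repetition count


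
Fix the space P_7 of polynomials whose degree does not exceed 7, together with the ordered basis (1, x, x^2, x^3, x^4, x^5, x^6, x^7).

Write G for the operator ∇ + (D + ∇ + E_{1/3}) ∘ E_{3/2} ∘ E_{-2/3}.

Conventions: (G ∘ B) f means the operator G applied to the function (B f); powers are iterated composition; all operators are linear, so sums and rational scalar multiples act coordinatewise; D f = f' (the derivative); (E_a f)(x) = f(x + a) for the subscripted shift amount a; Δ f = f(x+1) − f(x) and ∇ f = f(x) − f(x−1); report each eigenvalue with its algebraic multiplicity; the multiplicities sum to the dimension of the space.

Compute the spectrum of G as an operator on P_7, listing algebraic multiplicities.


λ = 1 (multiplicity 8)

image of 1: 1
image of x: x + 25/6
image of x^2: x^2 + (25/3)x + 97/36
image of x^3: x^3 + (25/2)x^2 + (97/12)x + 1135/216
image of x^4: x^4 + (50/3)x^3 + (97/6)x^2 + (1135/54)x + 4729/1296
image of x^5: x^5 + (125/6)x^4 + (485/18)x^3 + (5675/108)x^2 + (23645/1296)x + 46459/7776
image of x^6: x^6 + 25x^5 + (485/12)x^4 + (5675/54)x^3 + (23645/432)x^2 + (46459/1296)x + 199117/46656
image of x^7: x^7 + (175/6)x^6 + (679/12)x^5 + (39725/216)x^4 + (165515/1296)x^3 + (325213/2592)x^2 + (1393819/46656)x + 1837855/279936
the matrix is upper triangular; its diagonal is (1, 1, 1, 1, 1, 1, 1, 1)
for a triangular matrix the eigenvalues are the diagonal entries, with algebraic multiplicity their repetition count
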